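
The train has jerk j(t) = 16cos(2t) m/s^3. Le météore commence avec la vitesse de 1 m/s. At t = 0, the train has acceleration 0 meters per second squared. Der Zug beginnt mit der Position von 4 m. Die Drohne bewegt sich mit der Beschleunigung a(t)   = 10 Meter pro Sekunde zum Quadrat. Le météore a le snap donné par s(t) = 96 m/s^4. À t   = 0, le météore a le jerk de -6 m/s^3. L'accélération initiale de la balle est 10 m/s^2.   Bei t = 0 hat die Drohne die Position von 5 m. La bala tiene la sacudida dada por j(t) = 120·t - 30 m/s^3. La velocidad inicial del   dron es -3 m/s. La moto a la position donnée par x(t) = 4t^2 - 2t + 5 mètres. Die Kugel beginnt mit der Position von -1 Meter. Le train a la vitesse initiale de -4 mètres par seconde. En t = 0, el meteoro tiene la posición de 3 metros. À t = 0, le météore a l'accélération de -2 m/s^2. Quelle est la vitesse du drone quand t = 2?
Nous devons trouver l'intégrale de notre équation de l'accélération a(t) = 10 1 fois. En prenant ∫a(t)dt et en appliquant v(0) = -3, nous trouvons v(t) = 10·t - 3. De l'équation de la vitesse v(t) = 10·t - 3, nous substituons t = 2 pour obtenir v = 17.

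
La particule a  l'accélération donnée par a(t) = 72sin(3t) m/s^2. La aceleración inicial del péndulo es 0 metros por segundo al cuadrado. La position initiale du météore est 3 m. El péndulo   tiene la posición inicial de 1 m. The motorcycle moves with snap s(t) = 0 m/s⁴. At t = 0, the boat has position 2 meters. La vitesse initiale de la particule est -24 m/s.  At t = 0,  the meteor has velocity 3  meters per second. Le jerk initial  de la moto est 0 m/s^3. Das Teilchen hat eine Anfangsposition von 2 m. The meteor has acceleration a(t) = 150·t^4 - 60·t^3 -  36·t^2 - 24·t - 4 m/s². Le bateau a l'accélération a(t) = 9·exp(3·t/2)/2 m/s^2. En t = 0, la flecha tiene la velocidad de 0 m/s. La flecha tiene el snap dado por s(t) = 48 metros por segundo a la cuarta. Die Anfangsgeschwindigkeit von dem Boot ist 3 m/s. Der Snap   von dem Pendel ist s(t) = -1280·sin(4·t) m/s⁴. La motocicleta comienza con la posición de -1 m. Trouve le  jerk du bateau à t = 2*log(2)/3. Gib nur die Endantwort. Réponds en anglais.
j(2*log(2)/3) = 27/2.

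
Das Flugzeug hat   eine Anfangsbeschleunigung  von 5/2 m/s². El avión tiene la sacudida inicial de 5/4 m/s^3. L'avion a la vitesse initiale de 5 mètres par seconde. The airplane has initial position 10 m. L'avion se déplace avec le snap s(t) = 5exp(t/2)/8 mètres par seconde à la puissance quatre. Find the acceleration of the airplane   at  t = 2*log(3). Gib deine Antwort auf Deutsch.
Wir müssen das Integral unserer Gleichung für den Snap s(t) = 5·exp(t/2)/8 2-mal finden. Mit ∫s(t)dt und Anwendung von j(0) = 5/4, finden wir j(t) = 5·exp(t/2)/4. Die Stammfunktion von dem Ruck, mit a(0) = 5/2, ergibt die Beschleunigung: a(t) = 5·exp(t/2)/2. Mit a(t) = 5·exp(t/2)/2 und Einsetzen von t = 2*log(3), finden wir a = 15/2.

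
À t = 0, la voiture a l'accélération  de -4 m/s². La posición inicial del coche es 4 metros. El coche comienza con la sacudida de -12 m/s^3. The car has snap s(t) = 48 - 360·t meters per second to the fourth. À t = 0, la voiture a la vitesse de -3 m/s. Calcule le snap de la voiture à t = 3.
Nous avons le snap s(t) = 48 - 360·t. En substituant t = 3: s(3) = -1032.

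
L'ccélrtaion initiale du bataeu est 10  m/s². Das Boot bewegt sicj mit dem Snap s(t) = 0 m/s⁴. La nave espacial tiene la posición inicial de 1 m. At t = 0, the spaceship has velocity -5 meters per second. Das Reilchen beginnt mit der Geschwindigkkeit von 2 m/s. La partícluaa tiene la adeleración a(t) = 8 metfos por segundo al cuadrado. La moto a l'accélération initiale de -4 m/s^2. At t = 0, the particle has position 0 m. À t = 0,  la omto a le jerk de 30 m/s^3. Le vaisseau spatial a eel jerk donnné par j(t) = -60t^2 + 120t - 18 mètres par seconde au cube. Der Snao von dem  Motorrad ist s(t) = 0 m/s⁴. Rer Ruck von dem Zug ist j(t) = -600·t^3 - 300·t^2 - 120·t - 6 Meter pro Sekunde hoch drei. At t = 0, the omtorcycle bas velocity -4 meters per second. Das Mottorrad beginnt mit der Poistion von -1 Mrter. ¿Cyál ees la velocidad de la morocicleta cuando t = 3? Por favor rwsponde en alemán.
Um dies zu lösen, müssen wir 3 Integrale unserer Gleichung für den Snap s(t) = 0 finden. Das Integral von dem Snap, mit j(0) = 30, ergibt den Ruck: j(t) = 30. Das Integral von dem Ruck, mit a(0) = -4, ergibt die Beschleunigung: a(t) = 30·t - 4. Die Stammfunktion von der Beschleunigung, mit v(0) = -4, ergibt die Geschwindigkeit: v(t) = 15·t^2 - 4·t - 4. Mit v(t) = 15·t^2 - 4·t - 4 und Einsetzen von t = 3, finden wir v = 119.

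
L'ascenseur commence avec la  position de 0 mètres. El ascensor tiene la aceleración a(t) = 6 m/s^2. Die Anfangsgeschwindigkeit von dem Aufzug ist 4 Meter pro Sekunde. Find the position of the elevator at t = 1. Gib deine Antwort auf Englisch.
Starting from acceleration a(t) = 6, we take 2 antiderivatives. Finding the integral of a(t) and using v(0) = 4: v(t) = 6·t + 4. Integrating velocity and using the initial condition x(0) = 0, we get x(t) = 3·t^2 + 4·t. From the given position equation x(t) = 3·t^2 + 4·t, we substitute t = 1 to get x = 7.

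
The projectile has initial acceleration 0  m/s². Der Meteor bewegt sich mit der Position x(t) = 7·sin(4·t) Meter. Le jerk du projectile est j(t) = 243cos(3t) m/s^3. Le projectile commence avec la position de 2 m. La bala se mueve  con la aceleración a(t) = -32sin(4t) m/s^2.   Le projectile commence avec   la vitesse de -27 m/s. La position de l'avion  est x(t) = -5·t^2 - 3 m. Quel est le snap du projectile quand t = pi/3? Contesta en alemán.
Wir müssen unsere Gleichung für den Ruck j(t) = 243·cos(3·t) 1-mal ableiten. Die Ableitung von dem Ruck ergibt den Snap: s(t) = -729·sin(3·t). Aus der Gleichung für den Snap s(t) = -729·sin(3·t), setzen wir t = pi/3 ein und erhalten s = 0.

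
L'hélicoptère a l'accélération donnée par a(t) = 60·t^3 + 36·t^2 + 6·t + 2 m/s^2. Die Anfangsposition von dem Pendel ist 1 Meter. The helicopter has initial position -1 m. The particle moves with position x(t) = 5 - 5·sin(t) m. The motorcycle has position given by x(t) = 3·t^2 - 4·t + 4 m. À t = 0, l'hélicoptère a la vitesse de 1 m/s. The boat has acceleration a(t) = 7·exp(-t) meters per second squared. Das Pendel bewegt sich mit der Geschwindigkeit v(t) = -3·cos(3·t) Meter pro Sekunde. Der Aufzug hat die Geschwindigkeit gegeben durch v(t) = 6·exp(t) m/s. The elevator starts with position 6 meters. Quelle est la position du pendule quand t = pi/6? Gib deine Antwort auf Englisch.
We need to integrate our velocity equation v(t) = -3·cos(3·t) 1 time. Integrating velocity and using the initial condition x(0) = 1, we get x(t) = 1 - sin(3·t). From the given position equation x(t) = 1 - sin(3·t), we substitute t = pi/6 to get x = 0.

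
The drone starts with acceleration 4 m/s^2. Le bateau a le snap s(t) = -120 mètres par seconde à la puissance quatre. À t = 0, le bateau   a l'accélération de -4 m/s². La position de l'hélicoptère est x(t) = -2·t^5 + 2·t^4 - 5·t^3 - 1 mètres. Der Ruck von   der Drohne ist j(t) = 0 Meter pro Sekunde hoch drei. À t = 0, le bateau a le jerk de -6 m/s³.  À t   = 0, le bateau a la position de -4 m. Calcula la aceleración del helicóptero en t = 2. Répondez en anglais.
Starting from position x(t) = -2·t^5 + 2·t^4 - 5·t^3 - 1, we take 2 derivatives. Differentiating position, we get velocity: v(t) = -10·t^4 + 8·t^3 - 15·t^2. Differentiating velocity, we get acceleration: a(t) = -40·t^3 + 24·t^2 - 30·t. From the given acceleration equation a(t) = -40·t^3 + 24·t^2 - 30·t, we substitute t = 2 to get a = -284.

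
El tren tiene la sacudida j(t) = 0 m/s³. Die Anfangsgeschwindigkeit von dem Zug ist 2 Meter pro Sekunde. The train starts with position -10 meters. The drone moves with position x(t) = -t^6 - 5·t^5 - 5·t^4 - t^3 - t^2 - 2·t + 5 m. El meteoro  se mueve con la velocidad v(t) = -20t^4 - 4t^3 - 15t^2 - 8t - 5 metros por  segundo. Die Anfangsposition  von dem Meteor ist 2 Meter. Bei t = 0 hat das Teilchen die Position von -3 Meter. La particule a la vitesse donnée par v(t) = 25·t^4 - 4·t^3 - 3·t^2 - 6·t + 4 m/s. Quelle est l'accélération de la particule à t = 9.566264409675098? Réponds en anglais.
We must differentiate our velocity equation v(t) = 25·t^4 - 4·t^3 - 3·t^2 - 6·t + 4 1 time. The derivative of velocity gives acceleration: a(t) = 100·t^3 - 12·t^2 - 6·t - 6. Using a(t) = 100·t^3 - 12·t^2 - 6·t - 6 and substituting t = 9.566264409675098, we find a = 86382.5936951124.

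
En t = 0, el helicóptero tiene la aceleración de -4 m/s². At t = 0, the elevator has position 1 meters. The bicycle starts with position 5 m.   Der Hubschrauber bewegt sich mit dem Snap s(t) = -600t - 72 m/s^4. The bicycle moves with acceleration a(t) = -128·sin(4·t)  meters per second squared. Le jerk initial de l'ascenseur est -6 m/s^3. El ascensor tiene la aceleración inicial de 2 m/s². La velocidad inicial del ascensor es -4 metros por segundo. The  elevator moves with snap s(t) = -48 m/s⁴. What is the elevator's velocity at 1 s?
Starting from snap s(t) = -48, we take 3 antiderivatives. The antiderivative of snap, with j(0) = -6, gives jerk: j(t) = -48·t - 6. The integral of jerk, with a(0) = 2, gives acceleration: a(t) = -24·t^2 - 6·t + 2. The antiderivative of acceleration is velocity. Using v(0) = -4, we get v(t) = -8·t^3 - 3·t^2 + 2·t - 4. Using v(t) = -8·t^3 - 3·t^2 + 2·t - 4 and substituting t = 1, we find v = -13.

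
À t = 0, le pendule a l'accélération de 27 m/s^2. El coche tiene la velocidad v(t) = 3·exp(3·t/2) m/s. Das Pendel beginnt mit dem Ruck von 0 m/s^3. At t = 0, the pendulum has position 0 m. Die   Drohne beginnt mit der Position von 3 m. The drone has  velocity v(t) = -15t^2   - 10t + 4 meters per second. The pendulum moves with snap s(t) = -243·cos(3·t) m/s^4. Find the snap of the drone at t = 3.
To solve this, we need to take 3 derivatives of our velocity equation v(t) = -15·t^2 - 10·t + 4. Taking d/dt of v(t), we find a(t) = -30·t - 10. The derivative of acceleration gives jerk: j(t) = -30. Taking d/dt of j(t), we find s(t) = 0. From the given snap equation s(t) = 0, we substitute t = 3 to get s = 0.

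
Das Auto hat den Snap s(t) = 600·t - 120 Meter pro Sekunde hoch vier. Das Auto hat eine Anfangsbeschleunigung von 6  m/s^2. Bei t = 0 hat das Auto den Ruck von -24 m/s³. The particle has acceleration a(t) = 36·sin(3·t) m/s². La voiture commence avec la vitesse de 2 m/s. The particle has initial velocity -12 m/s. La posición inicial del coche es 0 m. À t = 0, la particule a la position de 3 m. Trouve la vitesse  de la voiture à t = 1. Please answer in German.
Wir müssen die Stammfunktion unserer Gleichung für den Snap s(t) = 600·t - 120 3-mal finden. Mit ∫s(t)dt und Anwendung von j(0) = -24, finden wir j(t) = 300·t^2 - 120·t - 24. Das Integral von dem Ruck, mit a(0) = 6, ergibt die Beschleunigung: a(t) = 100·t^3 - 60·t^2 - 24·t + 6. Mit ∫a(t)dt und Anwendung von v(0) = 2, finden wir v(t) = 25·t^4 - 20·t^3 - 12·t^2 + 6·t + 2. Mit v(t) = 25·t^4 - 20·t^3 - 12·t^2 + 6·t + 2 und Einsetzen von t = 1, finden wir v = 1.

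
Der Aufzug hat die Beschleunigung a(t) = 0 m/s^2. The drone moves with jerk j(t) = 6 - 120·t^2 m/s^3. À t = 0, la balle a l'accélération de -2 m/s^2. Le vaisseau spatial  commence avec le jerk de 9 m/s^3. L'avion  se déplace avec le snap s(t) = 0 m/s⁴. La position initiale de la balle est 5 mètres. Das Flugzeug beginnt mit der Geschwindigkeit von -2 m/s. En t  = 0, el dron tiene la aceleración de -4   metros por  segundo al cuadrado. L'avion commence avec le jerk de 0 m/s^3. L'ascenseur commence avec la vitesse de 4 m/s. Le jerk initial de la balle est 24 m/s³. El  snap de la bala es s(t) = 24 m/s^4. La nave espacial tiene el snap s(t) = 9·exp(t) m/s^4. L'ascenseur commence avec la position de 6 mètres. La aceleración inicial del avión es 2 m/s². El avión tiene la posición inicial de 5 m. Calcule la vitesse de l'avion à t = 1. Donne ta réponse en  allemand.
Um dies zu lösen, müssen wir 3 Stammfunktionen unserer Gleichung für den Snap s(t) = 0 finden. Mit ∫s(t)dt und Anwendung von j(0) = 0, finden wir j(t) = 0. Mit ∫j(t)dt und Anwendung von a(0) = 2, finden wir a(t) = 2. Die Stammfunktion von der Beschleunigung, mit v(0) = -2, ergibt die Geschwindigkeit: v(t) = 2·t - 2. Wir haben die Geschwindigkeit v(t) = 2·t - 2. Durch Einsetzen von t = 1: v(1) = 0.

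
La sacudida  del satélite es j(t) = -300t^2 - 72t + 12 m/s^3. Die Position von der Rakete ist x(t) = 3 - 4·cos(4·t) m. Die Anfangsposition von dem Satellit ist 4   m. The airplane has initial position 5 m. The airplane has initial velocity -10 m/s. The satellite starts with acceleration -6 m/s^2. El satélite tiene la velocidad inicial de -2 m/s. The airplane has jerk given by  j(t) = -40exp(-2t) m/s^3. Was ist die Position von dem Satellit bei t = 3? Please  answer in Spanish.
Partiendo de la sacudida j(t) = -300·t^2 - 72·t + 12, tomamos 3 antiderivadas. La integral de la sacudida es la aceleración. Usando a(0) = -6, obtenemos a(t) = -100·t^3 - 36·t^2 + 12·t - 6. Integrando la aceleración y usando la condición inicial v(0) = -2, obtenemos v(t) = -25·t^4 - 12·t^3 + 6·t^2 - 6·t - 2. La antiderivada de la velocidad, con x(0) = 4, da la posición: x(t) = -5·t^5 - 3·t^4 + 2·t^3 - 3·t^2 - 2·t + 4. De la ecuación de la posición x(t) = -5·t^5 - 3·t^4 + 2·t^3 - 3·t^2 - 2·t + 4, sustituimos t = 3 para obtener x = -1433.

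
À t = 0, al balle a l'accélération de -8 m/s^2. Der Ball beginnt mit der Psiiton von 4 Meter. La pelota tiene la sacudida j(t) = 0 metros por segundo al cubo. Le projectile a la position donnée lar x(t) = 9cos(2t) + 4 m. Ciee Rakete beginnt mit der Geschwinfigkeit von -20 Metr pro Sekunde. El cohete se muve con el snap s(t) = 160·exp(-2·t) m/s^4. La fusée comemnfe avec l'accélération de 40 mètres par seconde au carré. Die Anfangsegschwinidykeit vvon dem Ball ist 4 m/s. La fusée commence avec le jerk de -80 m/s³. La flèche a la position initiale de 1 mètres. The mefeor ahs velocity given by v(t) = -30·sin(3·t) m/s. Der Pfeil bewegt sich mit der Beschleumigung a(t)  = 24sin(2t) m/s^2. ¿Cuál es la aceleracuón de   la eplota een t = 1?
Debemos encontrar la integral de nuestra ecuación de la sacudida j(t) = 0 1 vez. La antiderivada de la sacudida, con a(0) = -8, da la aceleración: a(t) = -8. Tenemos la aceleración a(t) = -8. Sustituyendo t = 1: a(1) = -8.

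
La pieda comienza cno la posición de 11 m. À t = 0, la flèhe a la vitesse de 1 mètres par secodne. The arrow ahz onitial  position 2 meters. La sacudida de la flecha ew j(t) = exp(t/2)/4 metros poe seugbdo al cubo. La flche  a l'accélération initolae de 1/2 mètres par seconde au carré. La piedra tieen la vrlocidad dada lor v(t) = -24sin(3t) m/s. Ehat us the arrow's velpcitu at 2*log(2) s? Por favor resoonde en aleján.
Wir müssen das Integral unserer Gleichung für den Ruck j(t) = exp(t/2)/4 2-mal finden. Die Stammfunktion von dem Ruck ist die Beschleunigung. Mit a(0) = 1/2 erhalten wir a(t) = exp(t/2)/2. Das Integral von der Beschleunigung, mit v(0) = 1, ergibt die Geschwindigkeit: v(t) = exp(t/2). Wir haben die Geschwindigkeit v(t) = exp(t/2). Durch Einsetzen von t = 2*log(2): v(2*log(2)) = 2.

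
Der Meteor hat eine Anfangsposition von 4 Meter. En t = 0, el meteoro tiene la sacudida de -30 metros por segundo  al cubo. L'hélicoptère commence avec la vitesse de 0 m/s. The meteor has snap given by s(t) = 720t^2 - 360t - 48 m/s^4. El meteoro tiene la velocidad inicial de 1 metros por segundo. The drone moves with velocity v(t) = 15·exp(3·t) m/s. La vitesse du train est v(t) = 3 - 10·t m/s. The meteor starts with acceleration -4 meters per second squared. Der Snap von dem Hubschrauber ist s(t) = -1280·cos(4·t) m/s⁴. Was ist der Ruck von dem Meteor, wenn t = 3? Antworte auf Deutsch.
Wir müssen unsere Gleichung für den Snap s(t) = 720·t^2 - 360·t - 48 1-mal integrieren. Mit ∫s(t)dt und Anwendung von j(0) = -30, finden wir j(t) = 240·t^3 - 180·t^2 - 48·t - 30. Aus der Gleichung für den Ruck j(t) = 240·t^3 - 180·t^2 - 48·t - 30, setzen wir t = 3 ein und erhalten j = 4686.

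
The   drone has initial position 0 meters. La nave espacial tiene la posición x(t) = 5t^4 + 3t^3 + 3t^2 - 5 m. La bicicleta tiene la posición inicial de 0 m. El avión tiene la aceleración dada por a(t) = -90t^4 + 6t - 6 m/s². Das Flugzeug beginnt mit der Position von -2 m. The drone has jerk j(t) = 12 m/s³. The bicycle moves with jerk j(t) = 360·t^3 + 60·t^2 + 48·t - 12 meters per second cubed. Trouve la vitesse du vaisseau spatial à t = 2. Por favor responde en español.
Partiendo de la posición x(t) = 5·t^4 + 3·t^3 + 3·t^2 - 5, tomamos 1 derivada. La derivada de la posición da la velocidad: v(t) = 20·t^3 + 9·t^2 + 6·t. De la ecuación de la velocidad v(t) = 20·t^3 + 9·t^2 + 6·t, sustituimos t = 2 para obtener v = 208.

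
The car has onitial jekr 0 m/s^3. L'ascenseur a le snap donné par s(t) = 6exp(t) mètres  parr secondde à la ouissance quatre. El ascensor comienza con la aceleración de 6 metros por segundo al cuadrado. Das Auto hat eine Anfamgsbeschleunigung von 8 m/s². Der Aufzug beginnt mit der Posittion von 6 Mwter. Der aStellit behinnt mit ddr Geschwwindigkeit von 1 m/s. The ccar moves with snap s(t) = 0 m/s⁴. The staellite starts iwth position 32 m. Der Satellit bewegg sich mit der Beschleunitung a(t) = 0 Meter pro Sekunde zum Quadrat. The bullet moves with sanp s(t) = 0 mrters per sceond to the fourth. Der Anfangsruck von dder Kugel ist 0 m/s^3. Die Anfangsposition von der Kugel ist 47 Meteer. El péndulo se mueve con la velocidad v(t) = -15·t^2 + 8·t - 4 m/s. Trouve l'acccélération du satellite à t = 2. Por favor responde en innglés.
We have acceleration a(t) = 0. Substituting t = 2: a(2) = 0.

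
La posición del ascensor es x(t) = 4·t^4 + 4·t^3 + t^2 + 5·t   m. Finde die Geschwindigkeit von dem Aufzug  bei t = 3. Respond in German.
Ausgehend von der Position x(t) = 4·t^4 + 4·t^3 + t^2 + 5·t, nehmen wir 1 Ableitung. Die Ableitung von der Position ergibt die Geschwindigkeit: v(t) = 16·t^3 + 12·t^2 + 2·t + 5. Wir haben die Geschwindigkeit v(t) = 16·t^3 + 12·t^2 + 2·t + 5. Durch Einsetzen von t = 3: v(3) = 551.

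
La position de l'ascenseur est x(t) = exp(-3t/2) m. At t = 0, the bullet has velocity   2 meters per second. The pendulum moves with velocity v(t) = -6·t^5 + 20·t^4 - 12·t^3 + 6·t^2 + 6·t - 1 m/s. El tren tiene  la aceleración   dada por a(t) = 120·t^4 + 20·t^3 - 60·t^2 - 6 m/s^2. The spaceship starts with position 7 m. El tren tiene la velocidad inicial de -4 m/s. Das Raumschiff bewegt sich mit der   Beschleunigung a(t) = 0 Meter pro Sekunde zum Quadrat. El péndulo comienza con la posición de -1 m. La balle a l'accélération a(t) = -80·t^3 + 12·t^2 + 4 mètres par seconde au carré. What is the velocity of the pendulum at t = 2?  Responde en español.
Usando v(t) = -6·t^5 + 20·t^4 - 12·t^3 + 6·t^2 + 6·t - 1 y sustituyendo t = 2, encontramos v = 67.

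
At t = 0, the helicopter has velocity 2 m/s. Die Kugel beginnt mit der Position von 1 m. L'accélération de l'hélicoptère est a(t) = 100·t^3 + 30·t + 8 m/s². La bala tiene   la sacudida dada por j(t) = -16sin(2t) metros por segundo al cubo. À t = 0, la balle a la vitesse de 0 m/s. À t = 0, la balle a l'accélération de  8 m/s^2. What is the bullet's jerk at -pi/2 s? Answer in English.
From the given jerk equation j(t) = -16·sin(2·t), we substitute t = -pi/2 to get j = 0.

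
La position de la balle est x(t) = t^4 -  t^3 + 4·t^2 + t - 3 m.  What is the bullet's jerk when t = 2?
Starting from position x(t) = t^4 - t^3 + 4·t^2 + t - 3, we take 3 derivatives. The derivative of position gives velocity: v(t) = 4·t^3 - 3·t^2 + 8·t + 1. Taking d/dt of v(t), we find a(t) = 12·t^2 - 6·t + 8. Differentiating acceleration, we get jerk: j(t) = 24·t - 6. From the given jerk equation j(t) = 24·t - 6, we substitute t = 2 to get j = 42.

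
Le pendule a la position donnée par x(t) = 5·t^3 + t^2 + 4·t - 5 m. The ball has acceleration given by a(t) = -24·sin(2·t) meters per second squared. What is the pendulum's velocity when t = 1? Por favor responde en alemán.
Um dies zu lösen, müssen wir 1 Ableitung unserer Gleichung für die Position x(t) = 5·t^3 + t^2 + 4·t - 5 nehmen. Mit d/dt von x(t) finden wir v(t) = 15·t^2 + 2·t + 4. Aus der Gleichung für die Geschwindigkeit v(t) = 15·t^2 + 2·t + 4, setzen wir t = 1 ein und erhalten v = 21.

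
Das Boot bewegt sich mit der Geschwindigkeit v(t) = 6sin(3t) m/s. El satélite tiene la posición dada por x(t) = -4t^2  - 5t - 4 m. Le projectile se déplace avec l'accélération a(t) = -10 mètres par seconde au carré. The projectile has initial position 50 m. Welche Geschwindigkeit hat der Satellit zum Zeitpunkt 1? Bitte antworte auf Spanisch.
Partiendo de la posición x(t) = -4·t^2 - 5·t - 4, tomamos 1 derivada. Derivando la posición, obtenemos la velocidad: v(t) = -8·t - 5. De la ecuación de la velocidad v(t) = -8·t - 5, sustituimos t = 1 para obtener v = -13.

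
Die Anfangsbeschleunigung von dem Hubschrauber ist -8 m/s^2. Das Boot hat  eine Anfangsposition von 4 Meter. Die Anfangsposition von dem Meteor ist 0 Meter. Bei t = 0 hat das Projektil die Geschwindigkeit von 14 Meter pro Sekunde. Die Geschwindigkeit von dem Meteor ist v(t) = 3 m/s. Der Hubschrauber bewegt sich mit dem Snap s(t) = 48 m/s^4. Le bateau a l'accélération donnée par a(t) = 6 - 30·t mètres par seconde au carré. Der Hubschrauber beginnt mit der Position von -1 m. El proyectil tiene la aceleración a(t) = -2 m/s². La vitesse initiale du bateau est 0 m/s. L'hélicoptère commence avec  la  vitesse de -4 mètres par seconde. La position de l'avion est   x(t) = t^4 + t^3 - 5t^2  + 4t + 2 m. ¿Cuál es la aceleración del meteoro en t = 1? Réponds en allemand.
Wir müssen unsere Gleichung für die Geschwindigkeit v(t) = 3 1-mal ableiten. Durch Ableiten von der Geschwindigkeit erhalten wir die Beschleunigung: a(t) = 0. Mit a(t) = 0 und Einsetzen von t = 1, finden wir a = 0.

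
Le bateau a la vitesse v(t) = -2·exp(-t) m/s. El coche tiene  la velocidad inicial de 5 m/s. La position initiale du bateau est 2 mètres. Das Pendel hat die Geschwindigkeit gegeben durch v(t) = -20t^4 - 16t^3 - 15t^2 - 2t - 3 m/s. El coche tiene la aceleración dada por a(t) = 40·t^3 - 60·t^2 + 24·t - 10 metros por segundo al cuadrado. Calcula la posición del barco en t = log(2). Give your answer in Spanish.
Necesitamos integrar nuestra ecuación de la velocidad v(t) = -2·exp(-t) 1 vez. Integrando la velocidad y usando la condición inicial x(0) = 2, obtenemos x(t) = 2·exp(-t). Tenemos la posición x(t) = 2·exp(-t). Sustituyendo t = log(2): x(log(2)) = 1.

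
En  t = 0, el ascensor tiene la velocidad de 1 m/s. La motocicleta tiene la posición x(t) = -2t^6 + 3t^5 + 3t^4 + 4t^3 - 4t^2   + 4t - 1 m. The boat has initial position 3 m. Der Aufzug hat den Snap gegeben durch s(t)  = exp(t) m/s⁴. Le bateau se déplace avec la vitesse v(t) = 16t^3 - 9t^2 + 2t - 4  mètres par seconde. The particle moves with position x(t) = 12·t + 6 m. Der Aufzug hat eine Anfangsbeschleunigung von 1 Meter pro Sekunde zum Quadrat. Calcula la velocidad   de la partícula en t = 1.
Debemos derivar nuestra ecuación de la posición x(t) = 12·t + 6 1 vez. La derivada de la posición da la velocidad: v(t) = 12. De la ecuación de la velocidad v(t) = 12, sustituimos t = 1 para obtener v = 12.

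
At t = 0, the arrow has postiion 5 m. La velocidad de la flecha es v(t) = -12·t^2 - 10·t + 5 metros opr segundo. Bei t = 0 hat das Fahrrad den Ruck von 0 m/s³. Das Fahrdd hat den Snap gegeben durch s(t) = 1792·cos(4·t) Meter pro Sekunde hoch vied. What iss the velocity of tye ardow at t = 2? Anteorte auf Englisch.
Using v(t) = -12·t^2 - 10·t + 5 and substituting t = 2, we find v = -63.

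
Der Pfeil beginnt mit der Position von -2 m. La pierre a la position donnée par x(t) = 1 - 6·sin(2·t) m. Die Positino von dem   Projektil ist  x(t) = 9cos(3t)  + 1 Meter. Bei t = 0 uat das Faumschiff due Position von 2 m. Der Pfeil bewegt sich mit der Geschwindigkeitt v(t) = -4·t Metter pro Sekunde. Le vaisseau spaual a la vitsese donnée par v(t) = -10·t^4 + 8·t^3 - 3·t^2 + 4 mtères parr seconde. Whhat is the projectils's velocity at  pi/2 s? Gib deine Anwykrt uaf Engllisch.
To solve this, we need to take 1 derivative of our position equation x(t) = 9·cos(3·t) + 1. Differentiating position, we get velocity: v(t) = -27·sin(3·t). Using v(t) = -27·sin(3·t) and substituting t = pi/2, we find v = 27.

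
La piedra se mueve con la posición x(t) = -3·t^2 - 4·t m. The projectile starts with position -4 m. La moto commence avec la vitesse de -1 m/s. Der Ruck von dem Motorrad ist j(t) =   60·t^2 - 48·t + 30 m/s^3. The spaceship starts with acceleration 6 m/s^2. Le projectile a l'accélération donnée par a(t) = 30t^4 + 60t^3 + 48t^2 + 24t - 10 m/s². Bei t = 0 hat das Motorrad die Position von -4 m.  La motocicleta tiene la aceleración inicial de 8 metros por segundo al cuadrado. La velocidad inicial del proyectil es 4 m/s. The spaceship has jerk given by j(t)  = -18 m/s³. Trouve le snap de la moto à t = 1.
Pour résoudre ceci, nous devons prendre 1 dérivée de notre équation du jerk j(t) = 60·t^2 - 48·t + 30. En prenant d/dt de j(t), nous trouvons s(t) = 120·t - 48. De l'équation du snap s(t) = 120·t - 48, nous substituons t = 1 pour obtenir s = 72.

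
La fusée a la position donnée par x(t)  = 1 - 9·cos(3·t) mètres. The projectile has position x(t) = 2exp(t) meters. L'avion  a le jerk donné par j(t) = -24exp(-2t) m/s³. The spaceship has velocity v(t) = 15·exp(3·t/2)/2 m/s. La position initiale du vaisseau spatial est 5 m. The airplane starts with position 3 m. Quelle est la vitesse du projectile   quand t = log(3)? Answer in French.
En partant de la position x(t) = 2·exp(t), nous prenons 1 dérivée. En dérivant la position, nous obtenons la vitesse: v(t) = 2·exp(t). En utilisant v(t) = 2·exp(t) et en substituant t = log(3), nous trouvons v = 6.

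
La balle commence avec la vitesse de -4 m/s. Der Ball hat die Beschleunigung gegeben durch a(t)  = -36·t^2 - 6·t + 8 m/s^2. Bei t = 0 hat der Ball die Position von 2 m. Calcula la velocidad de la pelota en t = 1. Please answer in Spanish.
Debemos encontrar la antiderivada de nuestra ecuación de la aceleración a(t) = -36·t^2 - 6·t + 8 1 vez. Integrando la aceleración y usando la condición inicial v(0) = -4, obtenemos v(t) = -12·t^3 - 3·t^2 + 8·t - 4. De la ecuación de la velocidad v(t) = -12·t^3 - 3·t^2 + 8·t - 4, sustituimos t = 1 para obtener v = -11.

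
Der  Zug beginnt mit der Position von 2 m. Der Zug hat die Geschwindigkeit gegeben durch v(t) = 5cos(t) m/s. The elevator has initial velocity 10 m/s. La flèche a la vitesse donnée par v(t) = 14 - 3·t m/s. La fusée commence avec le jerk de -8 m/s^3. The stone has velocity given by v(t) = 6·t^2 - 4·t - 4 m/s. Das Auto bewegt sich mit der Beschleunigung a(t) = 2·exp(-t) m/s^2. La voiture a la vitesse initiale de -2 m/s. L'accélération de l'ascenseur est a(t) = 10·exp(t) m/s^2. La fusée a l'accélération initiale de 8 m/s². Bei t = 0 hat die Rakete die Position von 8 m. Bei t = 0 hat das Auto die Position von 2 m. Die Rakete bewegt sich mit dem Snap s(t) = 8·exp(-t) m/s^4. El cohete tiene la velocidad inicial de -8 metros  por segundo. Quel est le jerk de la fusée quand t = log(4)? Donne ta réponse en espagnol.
Partiendo del snap s(t) = 8·exp(-t), tomamos 1 antiderivada. Tomando ∫s(t)dt y aplicando j(0) = -8, encontramos j(t) = -8·exp(-t). Tenemos la sacudida j(t) = -8·exp(-t). Sustituyendo t = log(4): j(log(4)) = -2.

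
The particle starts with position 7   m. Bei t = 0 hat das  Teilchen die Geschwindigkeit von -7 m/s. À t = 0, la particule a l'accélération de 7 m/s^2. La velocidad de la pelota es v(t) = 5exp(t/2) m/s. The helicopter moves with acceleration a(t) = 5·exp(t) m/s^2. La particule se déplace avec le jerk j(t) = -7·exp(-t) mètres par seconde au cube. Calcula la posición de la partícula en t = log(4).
Partiendo de la sacudida j(t) = -7·exp(-t), tomamos 3 antiderivadas. La integral de la sacudida, con a(0) = 7, da la aceleración: a(t) = 7·exp(-t). Tomando ∫a(t)dt y aplicando v(0) = -7, encontramos v(t) = -7·exp(-t). Integrando la velocidad y usando la condición inicial x(0) = 7, obtenemos x(t) = 7·exp(-t). De la ecuación de la posición x(t) = 7·exp(-t), sustituimos t = log(4) para obtener x = 7/4.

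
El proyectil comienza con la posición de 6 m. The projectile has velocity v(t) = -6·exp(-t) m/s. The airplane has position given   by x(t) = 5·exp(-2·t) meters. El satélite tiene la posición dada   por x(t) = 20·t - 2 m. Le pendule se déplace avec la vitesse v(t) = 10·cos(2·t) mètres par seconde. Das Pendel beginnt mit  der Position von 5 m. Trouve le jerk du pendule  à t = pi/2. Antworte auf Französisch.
En partant de la vitesse v(t) = 10·cos(2·t), nous prenons 2 dérivées. En prenant d/dt de v(t), nous trouvons a(t) = -20·sin(2·t). En dérivant l'accélération, nous obtenons le jerk: j(t) = -40·cos(2·t). De l'équation du jerk j(t) = -40·cos(2·t), nous substituons t = pi/2 pour obtenir j = 40.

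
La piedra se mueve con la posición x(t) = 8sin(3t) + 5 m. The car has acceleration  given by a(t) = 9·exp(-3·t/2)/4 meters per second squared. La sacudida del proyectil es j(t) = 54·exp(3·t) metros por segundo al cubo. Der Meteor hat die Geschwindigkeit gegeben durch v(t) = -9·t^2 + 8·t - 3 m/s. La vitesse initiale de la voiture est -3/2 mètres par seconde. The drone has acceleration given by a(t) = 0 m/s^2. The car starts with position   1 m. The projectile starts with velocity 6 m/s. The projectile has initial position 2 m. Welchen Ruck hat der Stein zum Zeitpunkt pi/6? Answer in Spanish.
Partiendo de la posición x(t) = 8·sin(3·t) + 5, tomamos 3 derivadas. La derivada de la posición da la velocidad: v(t) = 24·cos(3·t). Derivando la velocidad, obtenemos la aceleración: a(t) = -72·sin(3·t). Derivando la aceleración, obtenemos la sacudida: j(t) = -216·cos(3·t). De la ecuación de la sacudida j(t) = -216·cos(3·t), sustituimos t = pi/6 para obtener j = 0.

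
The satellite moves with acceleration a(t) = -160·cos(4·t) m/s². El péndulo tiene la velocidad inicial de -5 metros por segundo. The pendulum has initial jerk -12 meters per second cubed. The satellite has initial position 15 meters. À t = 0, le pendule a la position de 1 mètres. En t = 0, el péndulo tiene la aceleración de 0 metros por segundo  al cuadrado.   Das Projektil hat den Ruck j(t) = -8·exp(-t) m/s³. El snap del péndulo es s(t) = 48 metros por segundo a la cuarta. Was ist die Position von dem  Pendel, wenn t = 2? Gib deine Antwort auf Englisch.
To solve this, we need to take 4 antiderivatives of our snap equation s(t) = 48. Finding the antiderivative of s(t) and using j(0) = -12: j(t) = 48·t - 12. Taking ∫j(t)dt and applying a(0) = 0, we find a(t) = 12·t·(2·t - 1). The integral of acceleration is velocity. Using v(0) = -5, we get v(t) = 8·t^3 - 6·t^2 - 5. Finding the antiderivative of v(t) and using x(0) = 1: x(t) = 2·t^4 - 2·t^3 - 5·t + 1. We have position x(t) = 2·t^4 - 2·t^3 - 5·t + 1. Substituting t = 2: x(2) = 7.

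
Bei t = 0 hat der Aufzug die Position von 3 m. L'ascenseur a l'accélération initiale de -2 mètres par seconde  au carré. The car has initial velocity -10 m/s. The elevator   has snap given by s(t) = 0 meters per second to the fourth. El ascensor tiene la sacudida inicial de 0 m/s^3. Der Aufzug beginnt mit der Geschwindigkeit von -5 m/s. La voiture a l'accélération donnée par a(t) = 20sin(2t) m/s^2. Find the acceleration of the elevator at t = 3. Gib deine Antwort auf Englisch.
To find the answer, we compute 2 integrals of s(t) = 0. The antiderivative of snap, with j(0) = 0, gives jerk: j(t) = 0. Taking ∫j(t)dt and applying a(0) = -2, we find a(t) = -2. We have acceleration a(t) = -2. Substituting t = 3: a(3) = -2.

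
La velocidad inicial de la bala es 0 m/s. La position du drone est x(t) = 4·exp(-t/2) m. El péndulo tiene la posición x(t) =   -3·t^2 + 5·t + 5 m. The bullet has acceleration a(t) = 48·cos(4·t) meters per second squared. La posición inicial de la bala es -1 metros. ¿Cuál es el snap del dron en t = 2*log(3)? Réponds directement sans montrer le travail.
En t = 2*log(3), s = 1/12.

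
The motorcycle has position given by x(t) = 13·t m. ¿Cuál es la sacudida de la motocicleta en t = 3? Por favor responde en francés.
En partant de la position x(t) = 13·t, nous prenons 3 dérivées. En dérivant la position, nous obtenons la vitesse: v(t) = 13. En dérivant la vitesse, nous obtenons l'accélération: a(t) = 0. En prenant d/dt de a(t), nous trouvons j(t) = 0. En utilisant j(t) = 0 et en substituant t = 3, nous trouvons j = 0.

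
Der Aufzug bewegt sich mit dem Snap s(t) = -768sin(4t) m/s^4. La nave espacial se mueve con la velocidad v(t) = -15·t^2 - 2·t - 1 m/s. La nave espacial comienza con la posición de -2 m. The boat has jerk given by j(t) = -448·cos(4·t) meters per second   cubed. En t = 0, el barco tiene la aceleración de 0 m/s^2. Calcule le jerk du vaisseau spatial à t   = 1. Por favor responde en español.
Para resolver esto, necesitamos tomar 2 derivadas de nuestra ecuación de la velocidad v(t) = -15·t^2 - 2·t - 1. La derivada de la velocidad da la aceleración: a(t) = -30·t - 2. Derivando la aceleración, obtenemos la sacudida: j(t) = -30. De la ecuación de la sacudida j(t) = -30, sustituimos t = 1 para obtener j = -30.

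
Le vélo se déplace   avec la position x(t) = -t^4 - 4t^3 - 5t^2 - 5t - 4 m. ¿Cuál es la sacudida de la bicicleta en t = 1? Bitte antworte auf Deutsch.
Ausgehend von der Position x(t) = -t^4 - 4·t^3 - 5·t^2 - 5·t - 4, nehmen wir 3 Ableitungen. Durch Ableiten von der Position erhalten wir die Geschwindigkeit: v(t) = -4·t^3 - 12·t^2 - 10·t - 5. Mit d/dt von v(t) finden wir a(t) = -12·t^2 - 24·t - 10. Die Ableitung von der Beschleunigung ergibt den Ruck: j(t) = -24·t - 24. Aus der Gleichung für den Ruck j(t) = -24·t - 24, setzen wir t = 1 ein und erhalten j = -48.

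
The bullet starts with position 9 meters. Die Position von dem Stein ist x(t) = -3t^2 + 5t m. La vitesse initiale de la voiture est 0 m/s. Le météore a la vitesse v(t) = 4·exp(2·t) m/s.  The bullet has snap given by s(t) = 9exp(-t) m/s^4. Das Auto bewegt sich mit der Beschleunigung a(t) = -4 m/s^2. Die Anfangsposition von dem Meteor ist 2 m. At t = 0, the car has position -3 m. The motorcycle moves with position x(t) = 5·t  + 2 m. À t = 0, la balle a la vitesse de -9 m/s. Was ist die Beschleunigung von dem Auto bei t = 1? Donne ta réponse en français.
En utilisant a(t) = -4 et en substituant t = 1, nous trouvons a = -4.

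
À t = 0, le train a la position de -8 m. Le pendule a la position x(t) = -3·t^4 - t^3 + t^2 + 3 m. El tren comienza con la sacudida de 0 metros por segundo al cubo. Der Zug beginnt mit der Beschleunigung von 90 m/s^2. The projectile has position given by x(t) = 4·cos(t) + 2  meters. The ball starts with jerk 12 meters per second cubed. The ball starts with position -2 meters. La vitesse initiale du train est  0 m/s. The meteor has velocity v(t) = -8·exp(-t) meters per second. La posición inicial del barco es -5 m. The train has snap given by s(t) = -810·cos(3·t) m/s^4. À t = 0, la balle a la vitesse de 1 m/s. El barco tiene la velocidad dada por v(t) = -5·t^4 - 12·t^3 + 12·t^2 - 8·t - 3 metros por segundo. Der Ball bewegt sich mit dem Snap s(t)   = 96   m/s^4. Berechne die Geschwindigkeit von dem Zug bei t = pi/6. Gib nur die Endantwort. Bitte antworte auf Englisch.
At t = pi/6, v = 30.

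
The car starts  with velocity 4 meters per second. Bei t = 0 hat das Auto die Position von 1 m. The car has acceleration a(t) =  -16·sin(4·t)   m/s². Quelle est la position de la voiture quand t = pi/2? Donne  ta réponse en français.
Nous devons intégrer notre équation de l'accélération a(t) = -16·sin(4·t) 2 fois. En prenant ∫a(t)dt et en appliquant v(0) = 4, nous trouvons v(t) = 4·cos(4·t). La primitive de la vitesse, avec x(0) = 1, donne la position: x(t) = sin(4·t) + 1. En utilisant x(t) = sin(4·t) + 1 et en substituant t = pi/2, nous trouvons x = 1.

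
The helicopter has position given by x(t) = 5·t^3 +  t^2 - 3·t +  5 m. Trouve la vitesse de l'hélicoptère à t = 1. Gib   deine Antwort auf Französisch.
Nous devons dériver notre équation de la position x(t) = 5·t^3 + t^2 - 3·t + 5 1 fois. En prenant d/dt de x(t), nous trouvons v(t) = 15·t^2 + 2·t - 3. Nous avons la vitesse v(t) = 15·t^2 + 2·t - 3. En substituant t = 1: v(1) = 14.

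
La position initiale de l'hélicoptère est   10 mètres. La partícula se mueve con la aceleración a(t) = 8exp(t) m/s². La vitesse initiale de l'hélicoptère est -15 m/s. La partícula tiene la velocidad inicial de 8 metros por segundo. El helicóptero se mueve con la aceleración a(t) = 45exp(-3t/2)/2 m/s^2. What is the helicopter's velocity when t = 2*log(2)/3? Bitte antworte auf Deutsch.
Um dies zu lösen, müssen wir 1 Integral unserer Gleichung für die Beschleunigung a(t) = 45·exp(-3·t/2)/2 finden. Die Stammfunktion von der Beschleunigung ist die Geschwindigkeit. Mit v(0) = -15 erhalten wir v(t) = -15·exp(-3·t/2). Mit v(t) = -15·exp(-3·t/2) und Einsetzen von t = 2*log(2)/3, finden wir v = -15/2.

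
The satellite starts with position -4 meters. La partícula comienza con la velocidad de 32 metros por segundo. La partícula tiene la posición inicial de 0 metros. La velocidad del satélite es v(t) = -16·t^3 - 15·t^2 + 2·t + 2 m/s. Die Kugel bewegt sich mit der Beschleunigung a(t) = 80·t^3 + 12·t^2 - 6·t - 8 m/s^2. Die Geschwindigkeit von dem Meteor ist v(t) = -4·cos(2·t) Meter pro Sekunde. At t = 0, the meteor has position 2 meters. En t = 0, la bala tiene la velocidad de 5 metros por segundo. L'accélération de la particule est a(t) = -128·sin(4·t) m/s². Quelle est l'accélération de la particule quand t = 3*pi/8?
De l'équation de l'accélération a(t) = -128·sin(4·t), nous substituons t = 3*pi/8 pour obtenir a = 128.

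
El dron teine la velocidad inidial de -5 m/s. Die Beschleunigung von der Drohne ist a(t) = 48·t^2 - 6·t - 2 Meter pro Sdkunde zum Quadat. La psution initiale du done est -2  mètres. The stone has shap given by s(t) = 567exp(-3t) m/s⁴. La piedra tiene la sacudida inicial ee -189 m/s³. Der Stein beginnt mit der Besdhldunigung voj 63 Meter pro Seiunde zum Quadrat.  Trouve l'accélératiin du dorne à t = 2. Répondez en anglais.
Using a(t) = 48·t^2 - 6·t - 2 and substituting t = 2, we find a = 178.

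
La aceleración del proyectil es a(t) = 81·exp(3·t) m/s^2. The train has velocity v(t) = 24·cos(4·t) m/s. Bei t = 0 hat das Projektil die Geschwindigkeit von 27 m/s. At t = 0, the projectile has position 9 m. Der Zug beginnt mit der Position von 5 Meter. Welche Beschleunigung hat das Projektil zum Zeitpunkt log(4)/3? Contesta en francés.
Nous avons l'accélération a(t) = 81·exp(3·t). En substituant t = log(4)/3: a(log(4)/3) = 324.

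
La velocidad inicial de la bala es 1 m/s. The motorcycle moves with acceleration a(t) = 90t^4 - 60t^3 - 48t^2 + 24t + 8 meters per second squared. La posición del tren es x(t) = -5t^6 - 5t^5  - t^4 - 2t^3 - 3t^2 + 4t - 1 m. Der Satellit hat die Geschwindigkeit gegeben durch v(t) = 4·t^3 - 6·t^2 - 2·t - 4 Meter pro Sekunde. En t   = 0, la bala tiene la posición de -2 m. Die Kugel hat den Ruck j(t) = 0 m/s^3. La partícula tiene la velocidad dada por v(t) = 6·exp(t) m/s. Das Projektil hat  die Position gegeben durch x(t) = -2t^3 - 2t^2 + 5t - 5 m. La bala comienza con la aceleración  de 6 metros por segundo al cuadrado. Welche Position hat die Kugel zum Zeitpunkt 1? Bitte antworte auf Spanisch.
Partiendo de la sacudida j(t) = 0, tomamos 3 integrales. Integrando la sacudida y usando la condición inicial a(0) = 6, obtenemos a(t) = 6. Tomando ∫a(t)dt y aplicando v(0) = 1, encontramos v(t) = 6·t + 1. La integral de la velocidad, con x(0) = -2, da la posición: x(t) = 3·t^2 + t - 2. Tenemos la posición x(t) = 3·t^2 + t - 2. Sustituyendo t = 1: x(1) = 2.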